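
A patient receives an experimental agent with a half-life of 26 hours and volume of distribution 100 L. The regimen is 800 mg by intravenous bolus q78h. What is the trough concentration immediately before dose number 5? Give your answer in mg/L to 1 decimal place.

f = (1/2)^(τ/t½) = (1/2)^(78/26) ≈ 0.1250.
C₀ = D/Vd = 800/100 ≈ 8.000 mg/L.
Before the 5th dose, 4 doses have been given. Superposition: Cmin = C₀·(f + f² + … + f^4).
≈ 8.000 × (0.1250 + 0.0156 + 0.0020 + 0.0002) ≈ 8.000 × 0.1428 ≈ 1.142 mg/L.

1.1 mg/L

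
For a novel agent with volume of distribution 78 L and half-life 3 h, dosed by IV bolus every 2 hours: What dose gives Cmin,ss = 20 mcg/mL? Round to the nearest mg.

916 mg

τ/t½ = 2/3 ≈ 0.66667, so f = (1/2)^(2/3) ≈ 0.629961.
Cmin,ss = (D/Vd)·f/(1−f), so D = Cmin,ss·Vd·(1−f)/f.
D = 20 × 78 × (1−f)/f ≈ 20 × 78 × 0.58740 ≈ 916.34 mg.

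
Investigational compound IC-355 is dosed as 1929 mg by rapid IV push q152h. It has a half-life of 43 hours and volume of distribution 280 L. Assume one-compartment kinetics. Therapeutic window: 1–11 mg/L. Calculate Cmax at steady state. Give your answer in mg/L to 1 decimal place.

Over one 152-h interval, 152/43 ≈ 3.5349 half-lives elapse, leaving f ≈ 0.0863 of each dose.
Accumulation ratio R = 1/(1 − f) ≈ 1/0.9137 ≈ 1.0945.
Single-dose peak C₀ = D/Vd = 1929/280 ≈ 6.889 mg/L.
Steady-state peak Cmax,ss = C₀·R ≈ 6.889 × 1.0945 ≈ 7.540 mg/L.
Peak 7.5 mg/L vs MTC 11 mg/L: below toxic threshold.

7.5 mg/L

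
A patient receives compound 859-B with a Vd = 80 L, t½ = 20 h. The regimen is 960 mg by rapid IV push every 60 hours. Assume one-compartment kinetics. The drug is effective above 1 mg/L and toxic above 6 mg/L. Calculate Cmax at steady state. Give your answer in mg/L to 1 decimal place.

13.7 mg/L

The dosing interval is 3 half-lives, so f = 2^(−3) = 0.125.
Accumulation ratio R = 1/(1 − f) = 1/0.875 = 8/7.
Single-dose peak C₀ = D/Vd = 960/80 = 12 mg/L.
Steady-state peak Cmax,ss = C₀·R = 12 × 8/7 ≈ 13.714 mg/L.
Peak 13.7 mg/L vs MTC 6 mg/L: exceeds toxic threshold.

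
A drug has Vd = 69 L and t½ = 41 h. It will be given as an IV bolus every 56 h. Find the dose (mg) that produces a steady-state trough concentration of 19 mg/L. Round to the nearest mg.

τ/t½ = 56/41 ≈ 1.3659, so f = (1/2)^(56/41) ≈ 0.388005.
Cmin,ss = (D/Vd)·f/(1−f), so D = Cmin,ss·Vd·(1−f)/f.
D = 19 × 69 × (1−f)/f ≈ 19 × 69 × 1.57729 ≈ 2067.83 mg.

2068 mg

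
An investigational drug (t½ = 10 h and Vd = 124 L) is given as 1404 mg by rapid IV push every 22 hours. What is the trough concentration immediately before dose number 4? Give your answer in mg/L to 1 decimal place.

3.1 mg/L

f = (1/2)^(τ/t½) = (1/2)^(22/10) ≈ 0.2176.
C₀ = D/Vd = 1404/124 ≈ 11.323 mg/L.
Before the 4th dose, 3 doses have been given. Superposition: Cmin = C₀·(f + f² + … + f^3).
≈ 11.323 × (0.2176 + 0.0473 + 0.0103) ≈ 11.323 × 0.2752 ≈ 3.116 mg/L.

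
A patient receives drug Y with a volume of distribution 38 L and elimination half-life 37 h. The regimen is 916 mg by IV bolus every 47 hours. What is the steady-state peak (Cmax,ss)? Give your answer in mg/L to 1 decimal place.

41.2 mg/L

τ/t½ = 47/37 ≈ 1.2703, so fraction remaining f = (1/2)^(47/37) ≈ 0.4146.
Accumulation ratio R = 1/(1 − f) ≈ 1/0.5854 ≈ 1.7082.
Each bolus raises the concentration by D/Vd = 916/38 ≈ 24.105 mg/L.
Steady-state peak Cmax,ss = C₀·R ≈ 24.105 × 1.7082 ≈ 41.176 mg/L.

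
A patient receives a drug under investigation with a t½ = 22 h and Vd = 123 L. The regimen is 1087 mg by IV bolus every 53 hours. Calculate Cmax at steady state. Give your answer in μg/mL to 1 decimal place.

τ/t½ = 53/22 ≈ 2.4091, so fraction remaining f = (1/2)^(53/22) ≈ 0.1883.
Accumulation ratio R = 1/(1 − f) ≈ 1/0.8117 ≈ 1.2320.
Each bolus raises the concentration by D/Vd = 1087/123 ≈ 8.837 μg/mL.
Steady-state peak Cmax,ss = C₀·R ≈ 8.837 × 1.2320 ≈ 10.887 μg/mL.

10.9 μg/mL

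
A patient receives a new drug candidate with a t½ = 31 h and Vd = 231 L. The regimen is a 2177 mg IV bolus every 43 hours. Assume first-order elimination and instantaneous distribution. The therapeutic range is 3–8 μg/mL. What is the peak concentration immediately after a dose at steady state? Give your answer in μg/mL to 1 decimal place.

15.3 μg/mL

k = ln2/t½ = ln2/31 ≈ 0.022360 h⁻¹; fraction remaining f = e^(−kτ) = e^(−0.022360×43) ≈ 0.3823.
Accumulation ratio R = 1/(1 − f) ≈ 1/0.6177 ≈ 1.6189.
Single-dose peak C₀ = D/Vd = 2177/231 ≈ 9.424 μg/mL.
Steady-state peak Cmax,ss = C₀·R ≈ 9.424 × 1.6189 ≈ 15.257 μg/mL.
Peak 15.3 μg/mL vs MTC 8 μg/mL: exceeds toxic threshold.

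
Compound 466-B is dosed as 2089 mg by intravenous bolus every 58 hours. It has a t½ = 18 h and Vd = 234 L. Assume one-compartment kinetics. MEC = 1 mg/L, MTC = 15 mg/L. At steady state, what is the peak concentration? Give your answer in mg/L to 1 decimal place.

10.0 mg/L

k = ln2/t½ = ln2/18 ≈ 0.038508 h⁻¹; fraction remaining f = e^(−kτ) = e^(−0.038508×58) ≈ 0.1072.
Accumulation ratio R = 1/(1 − f) ≈ 1/0.8928 ≈ 1.1201.
Single-dose peak C₀ = D/Vd = 2089/234 ≈ 8.927 mg/L.
Steady-state peak Cmax,ss = C₀·R ≈ 8.927 × 1.1201 ≈ 9.999 mg/L.
Peak 10.0 mg/L vs MTC 15 mg/L: below toxic threshold.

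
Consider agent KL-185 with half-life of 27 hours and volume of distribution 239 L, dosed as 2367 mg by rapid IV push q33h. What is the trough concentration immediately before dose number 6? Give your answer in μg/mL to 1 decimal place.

f = (1/2)^(τ/t½) = (1/2)^(33/27) ≈ 0.4286.
C₀ = D/Vd = 2367/239 ≈ 9.904 μg/mL.
Before the 6th dose, 5 doses have been given. Superposition: Cmin = C₀·(f + f² + … + f^5).
≈ 9.904 × (0.4286 + 0.1837 + 0.0787 + 0.0337 + 0.0145) ≈ 9.904 × 0.7392 ≈ 7.321 μg/mL.

7.3 μg/mL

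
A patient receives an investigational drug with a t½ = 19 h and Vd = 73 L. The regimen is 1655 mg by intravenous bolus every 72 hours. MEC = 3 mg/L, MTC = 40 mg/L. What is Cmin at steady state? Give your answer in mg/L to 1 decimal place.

1.8 mg/L

Over one 72-h interval, 72/19 ≈ 3.7895 half-lives elapse, leaving f ≈ 0.0723 of each dose.
At steady state, accumulation factor R = 1/(1 − e^(−kτ)) ≈ 1.0779.
Each bolus raises the concentration by D/Vd = 1655/73 ≈ 22.671 mg/L.
Cmax,ss = C₀/(1 − f) ≈ 22.671/0.9277 ≈ 24.438 mg/L.
One interval later, Cmin,ss = Cmax,ss·e^(−kτ) ≈ 24.438 × 0.0723 ≈ 1.767 mg/L.
Trough 1.8 mg/L vs MEC 3 mg/L: subtherapeutic.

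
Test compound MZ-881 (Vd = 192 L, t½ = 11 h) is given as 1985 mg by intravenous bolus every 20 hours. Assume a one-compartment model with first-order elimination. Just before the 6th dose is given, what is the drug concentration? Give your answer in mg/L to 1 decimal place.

f = (1/2)^(τ/t½) = (1/2)^(20/11) ≈ 0.2836.
C₀ = D/Vd = 1985/192 ≈ 10.339 mg/L.
Before the 6th dose, 5 doses have been given. Superposition: Cmin = C₀·(f + f² + … + f^5).
≈ 10.339 × (0.2836 + 0.0804 + 0.0228 + 0.0065 + 0.0018) ≈ 10.339 × 0.3951 ≈ 4.085 mg/L.

4.1 mg/L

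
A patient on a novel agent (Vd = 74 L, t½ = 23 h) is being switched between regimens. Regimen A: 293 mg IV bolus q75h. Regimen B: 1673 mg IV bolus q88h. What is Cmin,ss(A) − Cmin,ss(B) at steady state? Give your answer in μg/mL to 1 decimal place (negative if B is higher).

-1.3 μg/mL

Regimen A: f = (1/2)^(75/23) ≈ 0.1043; Cmin,ss = (293/74)·f/(1−f) ≈ 0.461 μg/mL.
Regimen B: f = (1/2)^(88/23) ≈ 0.0705; Cmin,ss = (1673/74)·f/(1−f) ≈ 1.715 μg/mL.
Difference ≈ 0.461 − 1.715 ≈ -1.254 μg/mL.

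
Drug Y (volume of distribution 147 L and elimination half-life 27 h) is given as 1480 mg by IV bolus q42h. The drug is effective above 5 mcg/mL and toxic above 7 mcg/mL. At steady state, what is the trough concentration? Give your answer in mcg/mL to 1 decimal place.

5.2 mcg/mL

k = ln2/t½ = ln2/27 ≈ 0.025672 h⁻¹; fraction remaining f = e^(−kτ) = e^(−0.025672×42) ≈ 0.3402.
Accumulation ratio R = 1/(1 − f) ≈ 1/0.6598 ≈ 1.5156.
Single-dose peak C₀ = D/Vd = 1480/147 ≈ 10.068 mcg/mL.
Steady-state peak Cmax,ss = C₀·R ≈ 10.068 × 1.5156 ≈ 15.259 mcg/mL.
One interval later, Cmin,ss = Cmax,ss·e^(−kτ) ≈ 15.259 × 0.3402 ≈ 5.191 mcg/mL.
Trough 5.2 mcg/mL vs MEC 5 mcg/mL: adequate.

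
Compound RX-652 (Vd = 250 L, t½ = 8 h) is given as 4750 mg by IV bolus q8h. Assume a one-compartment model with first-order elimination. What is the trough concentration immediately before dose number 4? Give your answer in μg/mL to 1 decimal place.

f = (1/2)^(τ/t½) = (1/2)^(8/8) ≈ 0.5000.
C₀ = D/Vd = 4750/250 ≈ 19.000 μg/mL.
Before the 4th dose, 3 doses have been given. Superposition: Cmin = C₀·(f + f² + … + f^3).
≈ 19.000 × (0.5000 + 0.2500 + 0.1250) ≈ 19.000 × 0.8750 ≈ 16.625 μg/mL.

16.6 μg/mL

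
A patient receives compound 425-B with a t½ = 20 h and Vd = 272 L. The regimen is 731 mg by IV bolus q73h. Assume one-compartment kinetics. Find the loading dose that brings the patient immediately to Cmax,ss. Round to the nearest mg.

f = (1/2)^(73/20) ≈ 0.079660; accumulation ratio R = 1/(1−f) ≈ 1.08655.
Loading dose to hit Cmax,ss on first dose: D_load = D_maint·R ≈ 731 × 1.08655 ≈ 794.27 mg.

794 mg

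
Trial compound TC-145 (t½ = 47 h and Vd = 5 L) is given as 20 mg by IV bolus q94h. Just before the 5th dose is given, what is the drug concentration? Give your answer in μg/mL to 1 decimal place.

f = (1/2)^(τ/t½) = (1/2)^(94/47) ≈ 0.2500.
C₀ = D/Vd = 20/5 ≈ 4.000 μg/mL.
Before the 5th dose, 4 doses have been given. Superposition: Cmin = C₀·(f + f² + … + f^4).
≈ 4.000 × (0.2500 + 0.0625 + 0.0156 + 0.0039) ≈ 4.000 × 0.3320 ≈ 1.328 μg/mL.

1.3 μg/mL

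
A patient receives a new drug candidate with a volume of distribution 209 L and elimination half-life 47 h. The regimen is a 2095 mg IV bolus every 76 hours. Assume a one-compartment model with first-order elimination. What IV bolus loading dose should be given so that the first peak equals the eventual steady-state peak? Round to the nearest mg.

f = (1/2)^(76/47) ≈ 0.326008; accumulation ratio R = 1/(1−f) ≈ 1.48370.
Loading dose to hit Cmax,ss on first dose: D_load = D_maint·R ≈ 2095 × 1.48370 ≈ 3108.35 mg.

3108 mg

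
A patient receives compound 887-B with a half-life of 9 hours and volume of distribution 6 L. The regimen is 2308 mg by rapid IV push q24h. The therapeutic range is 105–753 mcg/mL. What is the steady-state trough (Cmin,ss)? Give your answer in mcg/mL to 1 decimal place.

71.9 mcg/mL

k = ln2/t½ = ln2/9 ≈ 0.077016 h⁻¹; fraction remaining f = e^(−kτ) = e^(−0.077016×24) ≈ 0.1575.
Accumulation ratio R = 1/(1 − f) ≈ 1/0.8425 ≈ 1.1869.
Single-dose peak C₀ = D/Vd = 2308/6 ≈ 384.667 mcg/mL.
Steady-state peak Cmax,ss = C₀·R ≈ 384.667 × 1.1869 ≈ 456.561 mcg/mL.
Steady-state trough Cmin,ss = Cmax,ss·f ≈ 456.561 × 0.1575 ≈ 71.908 mcg/mL.
Trough 71.9 mcg/mL vs MEC 105 mcg/mL: subtherapeutic.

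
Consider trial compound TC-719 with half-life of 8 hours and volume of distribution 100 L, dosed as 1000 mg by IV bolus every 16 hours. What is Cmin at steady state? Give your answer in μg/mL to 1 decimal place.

3.3 μg/mL

The dosing interval is 2 half-lives, so f = 2^(−2) = 0.25.
At steady state, R = 1/(1 − 0.25) = 4/3.
Single-dose peak C₀ = D/Vd = 1000/100 = 10 μg/mL.
Steady-state peak Cmax,ss = C₀·R = 10 × 4/3 ≈ 13.333 μg/mL.
Steady-state trough Cmin,ss = Cmax,ss·f ≈ 13.333 × 0.25 ≈ 3.333 μg/mL.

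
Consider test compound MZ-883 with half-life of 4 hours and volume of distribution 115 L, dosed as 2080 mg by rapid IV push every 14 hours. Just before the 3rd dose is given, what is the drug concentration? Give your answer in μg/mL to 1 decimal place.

1.7 μg/mL

f = (1/2)^(τ/t½) = (1/2)^(14/4) ≈ 0.0884.
C₀ = D/Vd = 2080/115 ≈ 18.087 μg/mL.
Before the 3rd dose, 2 doses have been given. Superposition: Cmin = C₀·(f + f²).
≈ 18.087 × (0.0884 + 0.0078) ≈ 18.087 × 0.0962 ≈ 1.740 μg/mL.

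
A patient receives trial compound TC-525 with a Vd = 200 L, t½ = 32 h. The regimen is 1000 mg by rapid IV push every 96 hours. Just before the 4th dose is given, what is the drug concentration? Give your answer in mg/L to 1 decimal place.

f = (1/2)^(τ/t½) = (1/2)^(96/32) ≈ 0.1250.
C₀ = D/Vd = 1000/200 ≈ 5.000 mg/L.
Before the 4th dose, 3 doses have been given. Superposition: Cmin = C₀·(f + f² + … + f^3).
≈ 5.000 × (0.1250 + 0.0156 + 0.0020) ≈ 5.000 × 0.1426 ≈ 0.713 mg/L.

0.7 mg/L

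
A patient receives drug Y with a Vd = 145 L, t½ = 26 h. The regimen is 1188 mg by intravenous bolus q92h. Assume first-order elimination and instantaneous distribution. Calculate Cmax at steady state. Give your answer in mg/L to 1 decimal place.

Over one 92-h interval, 92/26 ≈ 3.5385 half-lives elapse, leaving f ≈ 0.0861 of each dose.
At steady state, accumulation factor R = 1/(1 − e^(−kτ)) ≈ 1.0942.
Single-dose peak C₀ = D/Vd = 1188/145 ≈ 8.193 mg/L.
Cmax,ss = C₀/(1 − f) ≈ 8.193/0.9139 ≈ 8.965 mg/L.

9.0 mg/L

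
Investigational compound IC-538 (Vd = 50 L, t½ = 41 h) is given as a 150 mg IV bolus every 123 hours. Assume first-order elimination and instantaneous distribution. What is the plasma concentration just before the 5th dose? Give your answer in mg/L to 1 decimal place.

0.4 mg/L

f = (1/2)^(τ/t½) = (1/2)^(123/41) ≈ 0.1250.
C₀ = D/Vd = 150/50 ≈ 3.000 mg/L.
Before the 5th dose, 4 doses have been given. Superposition: Cmin = C₀·(f + f² + … + f^4).
≈ 3.000 × (0.1250 + 0.0156 + 0.0020 + 0.0002) ≈ 3.000 × 0.1428 ≈ 0.428 mg/L.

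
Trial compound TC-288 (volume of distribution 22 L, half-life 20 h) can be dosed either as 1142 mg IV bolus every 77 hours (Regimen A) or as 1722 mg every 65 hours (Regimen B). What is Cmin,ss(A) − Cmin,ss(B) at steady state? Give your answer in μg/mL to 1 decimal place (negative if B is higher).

Regimen A: f = (1/2)^(77/20) ≈ 0.0693; Cmin,ss = (1142/22)·f/(1−f) ≈ 3.865 μg/mL.
Regimen B: f = (1/2)^(65/20) ≈ 0.1051; Cmin,ss = (1722/22)·f/(1−f) ≈ 9.193 μg/mL.
Difference ≈ 3.865 − 9.193 ≈ -5.328 μg/mL.

-5.3 μg/mL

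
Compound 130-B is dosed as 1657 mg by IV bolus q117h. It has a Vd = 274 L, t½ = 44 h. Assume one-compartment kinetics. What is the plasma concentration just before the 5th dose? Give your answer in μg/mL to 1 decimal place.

1.1 μg/mL

f = (1/2)^(τ/t½) = (1/2)^(117/44) ≈ 0.1583.
C₀ = D/Vd = 1657/274 ≈ 6.047 μg/mL.
Before the 5th dose, 4 doses have been given. Superposition: Cmin = C₀·(f + f² + … + f^4).
≈ 6.047 × (0.1583 + 0.0251 + 0.0040 + 0.0006) ≈ 6.047 × 0.1880 ≈ 1.137 μg/mL.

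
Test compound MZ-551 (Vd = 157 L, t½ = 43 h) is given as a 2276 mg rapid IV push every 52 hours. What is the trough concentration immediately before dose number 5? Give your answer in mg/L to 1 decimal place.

10.7 mg/L

f = (1/2)^(τ/t½) = (1/2)^(52/43) ≈ 0.4325.
C₀ = D/Vd = 2276/157 ≈ 14.497 mg/L.
Before the 5th dose, 4 doses have been given. Superposition: Cmin = C₀·(f + f² + … + f^4).
≈ 14.497 × (0.4325 + 0.1871 + 0.0809 + 0.0350) ≈ 14.497 × 0.7355 ≈ 10.663 mg/L.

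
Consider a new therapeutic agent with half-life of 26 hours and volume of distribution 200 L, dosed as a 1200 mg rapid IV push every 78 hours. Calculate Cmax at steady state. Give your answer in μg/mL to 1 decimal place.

6.9 μg/mL

The dosing interval is 3 half-lives, so f = 2^(−3) = 0.125.
At steady state, R = 1/(1 − 0.125) = 8/7.
Single-dose peak C₀ = D/Vd = 1200/200 = 6 μg/mL.
Steady-state peak Cmax,ss = C₀·R = 6 × 8/7 ≈ 6.857 μg/mL.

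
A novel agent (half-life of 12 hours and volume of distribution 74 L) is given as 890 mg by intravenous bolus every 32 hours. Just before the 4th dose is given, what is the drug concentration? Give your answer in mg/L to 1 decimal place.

f = (1/2)^(τ/t½) = (1/2)^(32/12) ≈ 0.1575.
C₀ = D/Vd = 890/74 ≈ 12.027 mg/L.
Before the 4th dose, 3 doses have been given. Superposition: Cmin = C₀·(f + f² + … + f^3).
≈ 12.027 × (0.1575 + 0.0248 + 0.0039) ≈ 12.027 × 0.1862 ≈ 2.239 mg/L.

2.2 mg/L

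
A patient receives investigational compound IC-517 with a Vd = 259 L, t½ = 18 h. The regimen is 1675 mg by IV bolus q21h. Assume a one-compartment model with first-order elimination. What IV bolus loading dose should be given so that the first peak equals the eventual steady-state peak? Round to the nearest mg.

3020 mg

f = (1/2)^(21/18) ≈ 0.445449; accumulation ratio R = 1/(1−f) ≈ 1.80326.
Loading dose to hit Cmax,ss on first dose: D_load = D_maint·R ≈ 1675 × 1.80326 ≈ 3020.46 mg.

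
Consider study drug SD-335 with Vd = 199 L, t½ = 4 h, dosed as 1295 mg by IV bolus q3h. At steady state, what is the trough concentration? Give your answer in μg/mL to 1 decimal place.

9.5 μg/mL

Over one 3-h interval, 3/4 ≈ 0.75 half-lives elapse, leaving f ≈ 0.5946 of each dose.
Accumulation ratio R = 1/(1 − f) ≈ 1/0.4054 ≈ 2.4667.
Single-dose peak C₀ = D/Vd = 1295/199 ≈ 6.508 μg/mL.
Cmax,ss = C₀/(1 − f) ≈ 6.508/0.4054 ≈ 16.053 μg/mL.
Steady-state trough Cmin,ss = Cmax,ss·f ≈ 16.053 × 0.5946 ≈ 9.545 μg/mL.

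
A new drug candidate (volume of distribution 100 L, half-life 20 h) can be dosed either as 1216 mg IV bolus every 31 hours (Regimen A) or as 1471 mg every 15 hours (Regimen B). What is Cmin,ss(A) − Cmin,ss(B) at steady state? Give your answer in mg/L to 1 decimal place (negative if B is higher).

-15.3 mg/L

Regimen A: f = (1/2)^(31/20) ≈ 0.3415; Cmin,ss = (1216/100)·f/(1−f) ≈ 6.306 mg/L.
Regimen B: f = (1/2)^(15/20) ≈ 0.5946; Cmin,ss = (1471/100)·f/(1−f) ≈ 21.575 mg/L.
Difference ≈ 6.306 − 21.575 ≈ -15.269 mg/L.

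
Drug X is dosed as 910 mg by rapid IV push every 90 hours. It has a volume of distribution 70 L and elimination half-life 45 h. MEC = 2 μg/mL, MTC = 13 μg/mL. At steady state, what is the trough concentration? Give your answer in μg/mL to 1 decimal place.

4.3 μg/mL

The dosing interval is 2 half-lives, so f = 2^(−2) = 0.25.
Accumulation ratio R = 1/(1 − f) = 1/0.75 = 4/3.
Single-dose peak C₀ = D/Vd = 910/70 = 13 μg/mL.
Steady-state peak Cmax,ss = C₀·R = 13 × 4/3 ≈ 17.333 μg/mL.
Steady-state trough Cmin,ss = Cmax,ss·f ≈ 17.333 × 0.25 ≈ 4.333 μg/mL.
Trough 4.3 μg/mL vs MEC 2 μg/mL: adequate.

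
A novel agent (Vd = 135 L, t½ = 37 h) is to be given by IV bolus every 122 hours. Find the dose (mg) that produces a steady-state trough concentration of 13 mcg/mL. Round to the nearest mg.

τ/t½ = 122/37 ≈ 3.2973, so f = (1/2)^(122/37) ≈ 0.101722.
Cmin,ss = (D/Vd)·f/(1−f), so D = Cmin,ss·Vd·(1−f)/f.
D = 13 × 135 × (1−f)/f ≈ 13 × 135 × 8.83072 ≈ 15497.91 mg.

15498 mg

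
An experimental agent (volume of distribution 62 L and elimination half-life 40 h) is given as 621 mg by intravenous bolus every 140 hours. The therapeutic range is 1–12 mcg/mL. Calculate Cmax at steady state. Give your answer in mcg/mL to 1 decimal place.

11.0 mcg/mL

k = ln2/t½ = ln2/40 ≈ 0.017329 h⁻¹; fraction remaining f = e^(−kτ) = e^(−0.017329×140) ≈ 0.0884.
At steady state, accumulation factor R = 1/(1 − e^(−kτ)) ≈ 1.0970.
Each bolus raises the concentration by D/Vd = 621/62 ≈ 10.016 mcg/mL.
Steady-state peak Cmax,ss = C₀·R ≈ 10.016 × 1.0970 ≈ 10.988 mcg/mL.
Peak 11.0 mcg/mL vs MTC 12 mcg/mL: below toxic threshold.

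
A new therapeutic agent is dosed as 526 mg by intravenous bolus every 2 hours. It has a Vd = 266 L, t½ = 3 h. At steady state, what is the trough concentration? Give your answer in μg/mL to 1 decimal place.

k = ln2/t½ = ln2/3 ≈ 0.231049 h⁻¹; fraction remaining f = e^(−kτ) = e^(−0.231049×2) ≈ 0.6300.
Single-dose peak C₀ = D/Vd = 526/266 ≈ 1.977 μg/mL.
Steady-state trough Cmin,ss = C₀·f/(1−f) ≈ 1.977 × 0.6300/0.3700 ≈ 3.366 μg/mL.

3.4 μg/mL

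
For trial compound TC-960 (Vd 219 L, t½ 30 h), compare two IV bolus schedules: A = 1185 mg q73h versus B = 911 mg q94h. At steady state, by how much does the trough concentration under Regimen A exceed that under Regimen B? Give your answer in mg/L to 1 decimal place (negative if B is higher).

Regimen A: f = (1/2)^(73/30) ≈ 0.1851; Cmin,ss = (1185/219)·f/(1−f) ≈ 1.229 mg/L.
Regimen B: f = (1/2)^(94/30) ≈ 0.1140; Cmin,ss = (911/219)·f/(1−f) ≈ 0.535 mg/L.
Difference ≈ 1.229 − 0.535 ≈ 0.694 mg/L.

0.7 mg/L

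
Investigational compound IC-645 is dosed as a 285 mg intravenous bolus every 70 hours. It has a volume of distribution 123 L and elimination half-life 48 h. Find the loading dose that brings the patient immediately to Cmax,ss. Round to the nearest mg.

f = (1/2)^(70/48) ≈ 0.363913; accumulation ratio R = 1/(1−f) ≈ 1.57211.
Loading dose to hit Cmax,ss on first dose: D_load = D_maint·R ≈ 285 × 1.57211 ≈ 448.05 mg.

448 mg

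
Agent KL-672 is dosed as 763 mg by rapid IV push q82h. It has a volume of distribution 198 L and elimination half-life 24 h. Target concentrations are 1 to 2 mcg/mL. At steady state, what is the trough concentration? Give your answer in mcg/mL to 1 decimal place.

Over one 82-h interval, 82/24 ≈ 3.4167 half-lives elapse, leaving f ≈ 0.0936 of each dose.
At steady state, accumulation factor R = 1/(1 − e^(−kτ)) ≈ 1.1033.
Single-dose peak C₀ = D/Vd = 763/198 ≈ 3.854 mcg/mL.
Steady-state peak Cmax,ss = C₀·R ≈ 3.854 × 1.1033 ≈ 4.252 mcg/mL.
Steady-state trough Cmin,ss = Cmax,ss·f ≈ 4.252 × 0.0936 ≈ 0.398 mcg/mL.
Trough 0.4 mcg/mL vs MEC 1 mcg/mL: subtherapeutic.

0.4 mcg/mL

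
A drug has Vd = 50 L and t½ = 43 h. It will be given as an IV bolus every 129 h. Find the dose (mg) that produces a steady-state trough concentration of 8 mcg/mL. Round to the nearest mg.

τ/t½ = 129/43 ≈ 3, so f = (1/2)^(129/43) ≈ 0.125000.
Cmin,ss = (D/Vd)·f/(1−f), so D = Cmin,ss·Vd·(1−f)/f.
D = 8 × 50 × (1−f)/f ≈ 8 × 50 × 7.00000 ≈ 2800.00 mg.

2800 mg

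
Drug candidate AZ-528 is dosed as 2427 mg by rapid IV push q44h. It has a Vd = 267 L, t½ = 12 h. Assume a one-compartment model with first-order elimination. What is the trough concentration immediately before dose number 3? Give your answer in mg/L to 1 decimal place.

0.8 mg/L

f = (1/2)^(τ/t½) = (1/2)^(44/12) ≈ 0.0787.
C₀ = D/Vd = 2427/267 ≈ 9.090 mg/L.
Before the 3rd dose, 2 doses have been given. Superposition: Cmin = C₀·(f + f²).
≈ 9.090 × (0.0787 + 0.0062) ≈ 9.090 × 0.0849 ≈ 0.772 mg/L.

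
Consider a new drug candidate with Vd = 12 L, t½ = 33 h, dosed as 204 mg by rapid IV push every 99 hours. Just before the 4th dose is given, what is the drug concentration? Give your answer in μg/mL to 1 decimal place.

2.4 μg/mL

f = (1/2)^(τ/t½) = (1/2)^(99/33) ≈ 0.1250.
C₀ = D/Vd = 204/12 ≈ 17.000 μg/mL.
Before the 4th dose, 3 doses have been given. Superposition: Cmin = C₀·(f + f² + … + f^3).
≈ 17.000 × (0.1250 + 0.0156 + 0.0020) ≈ 17.000 × 0.1426 ≈ 2.424 μg/mL.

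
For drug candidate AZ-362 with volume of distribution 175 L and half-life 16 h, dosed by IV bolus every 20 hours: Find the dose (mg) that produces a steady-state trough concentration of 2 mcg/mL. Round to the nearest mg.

τ/t½ = 20/16 ≈ 1.25, so f = (1/2)^(20/16) ≈ 0.420448.
Cmin,ss = (D/Vd)·f/(1−f), so D = Cmin,ss·Vd·(1−f)/f.
D = 2 × 175 × (1−f)/f ≈ 2 × 175 × 1.37842 ≈ 482.45 mg.

482 mg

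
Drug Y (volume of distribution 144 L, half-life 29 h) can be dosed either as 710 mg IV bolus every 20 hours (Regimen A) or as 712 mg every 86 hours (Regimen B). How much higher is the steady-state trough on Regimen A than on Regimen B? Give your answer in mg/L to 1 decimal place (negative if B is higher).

Regimen A: f = (1/2)^(20/29) ≈ 0.6200; Cmin,ss = (710/144)·f/(1−f) ≈ 8.045 mg/L.
Regimen B: f = (1/2)^(86/29) ≈ 0.1280; Cmin,ss = (712/144)·f/(1−f) ≈ 0.726 mg/L.
Difference ≈ 8.045 − 0.726 ≈ 7.319 mg/L.

7.3 mg/L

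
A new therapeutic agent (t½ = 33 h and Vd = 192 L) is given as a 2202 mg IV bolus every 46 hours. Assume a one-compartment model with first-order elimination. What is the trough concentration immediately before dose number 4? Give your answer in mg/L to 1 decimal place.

6.7 mg/L

f = (1/2)^(τ/t½) = (1/2)^(46/33) ≈ 0.3805.
C₀ = D/Vd = 2202/192 ≈ 11.469 mg/L.
Before the 4th dose, 3 doses have been given. Superposition: Cmin = C₀·(f + f² + … + f^3).
≈ 11.469 × (0.3805 + 0.1448 + 0.0551) ≈ 11.469 × 0.5804 ≈ 6.657 mg/L.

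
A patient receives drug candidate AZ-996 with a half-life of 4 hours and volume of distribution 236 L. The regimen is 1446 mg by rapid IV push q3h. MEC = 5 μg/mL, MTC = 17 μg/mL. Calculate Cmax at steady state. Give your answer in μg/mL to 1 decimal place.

15.1 μg/mL

Over one 3-h interval, 3/4 ≈ 0.75 half-lives elapse, leaving f ≈ 0.5946 of each dose.
Accumulation ratio R = 1/(1 − f) ≈ 1/0.4054 ≈ 2.4667.
Single-dose peak C₀ = D/Vd = 1446/236 ≈ 6.127 μg/mL.
Steady-state peak Cmax,ss = C₀·R ≈ 6.127 × 2.4667 ≈ 15.113 μg/mL.
Peak 15.1 μg/mL vs MTC 17 μg/mL: below toxic threshold.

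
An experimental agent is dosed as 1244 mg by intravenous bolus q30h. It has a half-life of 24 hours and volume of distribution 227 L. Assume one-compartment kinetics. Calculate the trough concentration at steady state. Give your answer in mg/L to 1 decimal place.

k = ln2/t½ = ln2/24 ≈ 0.028881 h⁻¹; fraction remaining f = e^(−kτ) = e^(−0.028881×30) ≈ 0.4204.
At steady state, accumulation factor R = 1/(1 − e^(−kτ)) ≈ 1.7253.
Each bolus raises the concentration by D/Vd = 1244/227 ≈ 5.480 mg/L.
Steady-state peak Cmax,ss = C₀·R ≈ 5.480 × 1.7253 ≈ 9.455 mg/L.
One interval later, Cmin,ss = Cmax,ss·e^(−kτ) ≈ 9.455 × 0.4204 ≈ 3.975 mg/L.

4.0 mg/L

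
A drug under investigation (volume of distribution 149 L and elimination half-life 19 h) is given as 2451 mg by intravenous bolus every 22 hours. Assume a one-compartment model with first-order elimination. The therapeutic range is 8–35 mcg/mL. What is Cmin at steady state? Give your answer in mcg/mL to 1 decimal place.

k = ln2/t½ = ln2/19 ≈ 0.036481 h⁻¹; fraction remaining f = e^(−kτ) = e^(−0.036481×22) ≈ 0.4482.
At steady state, accumulation factor R = 1/(1 − e^(−kτ)) ≈ 1.8123.
Each bolus raises the concentration by D/Vd = 2451/149 ≈ 16.450 mcg/mL.
Steady-state peak Cmax,ss = C₀·R ≈ 16.450 × 1.8123 ≈ 29.812 mcg/mL.
One interval later, Cmin,ss = Cmax,ss·e^(−kτ) ≈ 29.812 × 0.4482 ≈ 13.362 mcg/mL.
Trough 13.4 mcg/mL vs MEC 8 mcg/mL: adequate.

13.4 mcg/mL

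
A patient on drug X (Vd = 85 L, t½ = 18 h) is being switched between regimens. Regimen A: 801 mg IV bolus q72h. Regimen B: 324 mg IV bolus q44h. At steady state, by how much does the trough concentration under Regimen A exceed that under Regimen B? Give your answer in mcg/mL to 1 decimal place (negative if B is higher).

-0.2 mcg/mL

Regimen A: f = (1/2)^(72/18) ≈ 0.0625; Cmin,ss = (801/85)·f/(1−f) ≈ 0.628 mcg/mL.
Regimen B: f = (1/2)^(44/18) ≈ 0.1837; Cmin,ss = (324/85)·f/(1−f) ≈ 0.858 mcg/mL.
Difference ≈ 0.628 − 0.858 ≈ -0.230 mcg/mL.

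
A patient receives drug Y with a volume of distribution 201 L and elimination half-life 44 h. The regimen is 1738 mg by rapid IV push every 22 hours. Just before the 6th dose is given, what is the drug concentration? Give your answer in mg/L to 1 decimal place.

17.2 mg/L

f = (1/2)^(τ/t½) = (1/2)^(22/44) ≈ 0.7071.
C₀ = D/Vd = 1738/201 ≈ 8.647 mg/L.
Before the 6th dose, 5 doses have been given. Superposition: Cmin = C₀·(f + f² + … + f^5).
≈ 8.647 × (0.7071 + 0.5000 + 0.3535 + 0.2500 + 0.1768) ≈ 8.647 × 1.9874 ≈ 17.185 mg/L.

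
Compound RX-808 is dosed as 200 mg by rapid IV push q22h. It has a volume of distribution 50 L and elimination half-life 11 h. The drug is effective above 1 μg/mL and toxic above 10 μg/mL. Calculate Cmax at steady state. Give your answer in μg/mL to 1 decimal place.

τ = 22 h = 2 half-lives, so f = (1/2)^2 = 0.25.
At steady state, R = 1/(1 − 0.25) = 4/3.
Single-dose peak C₀ = D/Vd = 200/50 = 4 μg/mL.
Steady-state peak Cmax,ss = C₀·R = 4 × 4/3 ≈ 5.333 μg/mL.
Peak 5.3 μg/mL vs MTC 10 μg/mL: below toxic threshold.

5.3 μg/mL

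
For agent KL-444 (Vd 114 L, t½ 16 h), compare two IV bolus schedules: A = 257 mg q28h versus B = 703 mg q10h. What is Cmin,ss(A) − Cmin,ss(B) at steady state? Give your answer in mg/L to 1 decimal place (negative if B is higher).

-10.4 mg/L

Regimen A: f = (1/2)^(28/16) ≈ 0.2973; Cmin,ss = (257/114)·f/(1−f) ≈ 0.954 mg/L.
Regimen B: f = (1/2)^(10/16) ≈ 0.6484; Cmin,ss = (703/114)·f/(1−f) ≈ 11.372 mg/L.
Difference ≈ 0.954 − 11.372 ≈ -10.418 mg/L.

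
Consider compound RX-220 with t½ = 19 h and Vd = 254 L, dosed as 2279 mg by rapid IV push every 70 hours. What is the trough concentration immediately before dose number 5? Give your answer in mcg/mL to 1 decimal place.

0.8 mcg/mL

f = (1/2)^(τ/t½) = (1/2)^(70/19) ≈ 0.0778.
C₀ = D/Vd = 2279/254 ≈ 8.972 mcg/mL.
Before the 5th dose, 4 doses have been given. Superposition: Cmin = C₀·(f + f² + … + f^4).
≈ 8.972 × (0.0778 + 0.0061 + 0.0005 + 0.0000) ≈ 8.972 × 0.0844 ≈ 0.757 mcg/mL.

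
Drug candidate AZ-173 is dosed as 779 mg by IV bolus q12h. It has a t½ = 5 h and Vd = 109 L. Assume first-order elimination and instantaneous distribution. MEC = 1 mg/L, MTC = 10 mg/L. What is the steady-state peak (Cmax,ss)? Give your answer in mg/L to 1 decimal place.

τ/t½ = 12/5 ≈ 2.4, so fraction remaining f = (1/2)^(12/5) ≈ 0.1895.
Accumulation ratio R = 1/(1 − f) ≈ 1/0.8105 ≈ 1.2338.
Single-dose peak C₀ = D/Vd = 779/109 ≈ 7.147 mg/L.
Steady-state peak Cmax,ss = C₀·R ≈ 7.147 × 1.2338 ≈ 8.818 mg/L.
Peak 8.8 mg/L vs MTC 10 mg/L: below toxic threshold.

8.8 mg/L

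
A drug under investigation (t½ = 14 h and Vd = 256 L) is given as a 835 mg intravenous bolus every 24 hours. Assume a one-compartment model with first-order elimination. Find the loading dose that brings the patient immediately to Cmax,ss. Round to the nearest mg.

1201 mg

f = (1/2)^(24/14) ≈ 0.304753; accumulation ratio R = 1/(1−f) ≈ 1.43834.
Loading dose to hit Cmax,ss on first dose: D_load = D_maint·R ≈ 835 × 1.43834 ≈ 1201.01 mg.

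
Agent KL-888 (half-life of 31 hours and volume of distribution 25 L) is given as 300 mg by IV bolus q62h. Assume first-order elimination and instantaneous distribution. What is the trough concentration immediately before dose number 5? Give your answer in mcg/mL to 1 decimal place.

4.0 mcg/mL

f = (1/2)^(τ/t½) = (1/2)^(62/31) ≈ 0.2500.
C₀ = D/Vd = 300/25 ≈ 12.000 mcg/mL.
Before the 5th dose, 4 doses have been given. Superposition: Cmin = C₀·(f + f² + … + f^4).
≈ 12.000 × (0.2500 + 0.0625 + 0.0156 + 0.0039) ≈ 12.000 × 0.3320 ≈ 3.984 mcg/mL.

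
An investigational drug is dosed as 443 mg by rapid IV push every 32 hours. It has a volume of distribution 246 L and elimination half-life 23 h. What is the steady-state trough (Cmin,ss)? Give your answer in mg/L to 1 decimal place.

k = ln2/t½ = ln2/23 ≈ 0.030137 h⁻¹; fraction remaining f = e^(−kτ) = e^(−0.030137×32) ≈ 0.3812.
Accumulation ratio R = 1/(1 − f) ≈ 1/0.6188 ≈ 1.6160.
Single-dose peak C₀ = D/Vd = 443/246 ≈ 1.801 mg/L.
Cmax,ss = C₀/(1 − f) ≈ 1.801/0.6188 ≈ 2.910 mg/L.
One interval later, Cmin,ss = Cmax,ss·e^(−kτ) ≈ 2.910 × 0.3812 ≈ 1.109 mg/L.

1.1 mg/L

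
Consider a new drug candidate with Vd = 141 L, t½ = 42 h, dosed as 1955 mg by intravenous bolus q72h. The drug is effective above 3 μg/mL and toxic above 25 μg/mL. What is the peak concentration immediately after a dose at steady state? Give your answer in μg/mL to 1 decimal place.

Over one 72-h interval, 72/42 ≈ 1.7143 half-lives elapse, leaving f ≈ 0.3048 of each dose.
At steady state, accumulation factor R = 1/(1 − e^(−kτ)) ≈ 1.4384.
Each bolus raises the concentration by D/Vd = 1955/141 ≈ 13.865 μg/mL.
Steady-state peak Cmax,ss = C₀·R ≈ 13.865 × 1.4384 ≈ 19.943 μg/mL.
Peak 19.9 μg/mL vs MTC 25 μg/mL: below toxic threshold.

19.9 μg/mL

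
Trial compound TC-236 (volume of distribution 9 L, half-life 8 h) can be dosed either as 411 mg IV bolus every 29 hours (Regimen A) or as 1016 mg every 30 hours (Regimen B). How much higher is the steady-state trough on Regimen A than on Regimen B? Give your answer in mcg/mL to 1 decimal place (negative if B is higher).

-5.0 mcg/mL

Regimen A: f = (1/2)^(29/8) ≈ 0.0811; Cmin,ss = (411/9)·f/(1−f) ≈ 4.030 mcg/mL.
Regimen B: f = (1/2)^(30/8) ≈ 0.0743; Cmin,ss = (1016/9)·f/(1−f) ≈ 9.061 mcg/mL.
Difference ≈ 4.030 − 9.061 ≈ -5.031 mcg/mL.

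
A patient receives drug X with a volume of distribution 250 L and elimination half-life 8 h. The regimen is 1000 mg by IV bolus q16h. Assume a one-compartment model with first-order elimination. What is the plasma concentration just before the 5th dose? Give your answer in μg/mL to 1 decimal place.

f = (1/2)^(τ/t½) = (1/2)^(16/8) ≈ 0.2500.
C₀ = D/Vd = 1000/250 ≈ 4.000 μg/mL.
Before the 5th dose, 4 doses have been given. Superposition: Cmin = C₀·(f + f² + … + f^4).
≈ 4.000 × (0.2500 + 0.0625 + 0.0156 + 0.0039) ≈ 4.000 × 0.3320 ≈ 1.328 μg/mL.

1.3 μg/mL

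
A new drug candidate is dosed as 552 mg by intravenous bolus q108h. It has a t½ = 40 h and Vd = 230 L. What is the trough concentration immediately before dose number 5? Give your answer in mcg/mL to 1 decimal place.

f = (1/2)^(τ/t½) = (1/2)^(108/40) ≈ 0.1539.
C₀ = D/Vd = 552/230 ≈ 2.400 mcg/mL.
Before the 5th dose, 4 doses have been given. Superposition: Cmin = C₀·(f + f² + … + f^4).
≈ 2.400 × (0.1539 + 0.0237 + 0.0036 + 0.0006) ≈ 2.400 × 0.1818 ≈ 0.436 mcg/mL.

0.4 mcg/mL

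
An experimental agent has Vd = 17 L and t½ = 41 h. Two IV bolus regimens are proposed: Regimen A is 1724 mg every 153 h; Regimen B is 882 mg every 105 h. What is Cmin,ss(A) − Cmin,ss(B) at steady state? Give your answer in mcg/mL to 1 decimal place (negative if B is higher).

Regimen A: f = (1/2)^(153/41) ≈ 0.0753; Cmin,ss = (1724/17)·f/(1−f) ≈ 8.258 mcg/mL.
Regimen B: f = (1/2)^(105/41) ≈ 0.1695; Cmin,ss = (882/17)·f/(1−f) ≈ 10.589 mcg/mL.
Difference ≈ 8.258 − 10.589 ≈ -2.331 mcg/mL.

-2.3 mcg/mL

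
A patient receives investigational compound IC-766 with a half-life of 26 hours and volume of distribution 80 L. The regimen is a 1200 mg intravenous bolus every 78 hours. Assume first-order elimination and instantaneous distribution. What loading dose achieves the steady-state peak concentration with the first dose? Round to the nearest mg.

f = (1/2)^(78/26) ≈ 0.125000; accumulation ratio R = 1/(1−f) ≈ 1.14286.
Loading dose to hit Cmax,ss on first dose: D_load = D_maint·R ≈ 1200 × 1.14286 ≈ 1371.43 mg.

1371 mg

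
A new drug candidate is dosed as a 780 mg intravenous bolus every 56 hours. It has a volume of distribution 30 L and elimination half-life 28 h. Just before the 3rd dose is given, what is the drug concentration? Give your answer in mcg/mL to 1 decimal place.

f = (1/2)^(τ/t½) = (1/2)^(56/28) ≈ 0.2500.
C₀ = D/Vd = 780/30 ≈ 26.000 mcg/mL.
Before the 3rd dose, 2 doses have been given. Superposition: Cmin = C₀·(f + f²).
≈ 26.000 × (0.2500 + 0.0625) ≈ 26.000 × 0.3125 ≈ 8.125 mcg/mL.

8.1 mcg/mL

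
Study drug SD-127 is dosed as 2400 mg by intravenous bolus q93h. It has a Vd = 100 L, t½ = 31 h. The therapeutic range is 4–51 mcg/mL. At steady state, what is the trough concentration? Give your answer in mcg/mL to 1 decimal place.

The dosing interval is 3 half-lives, so f = 2^(−3) = 0.125.
Accumulation ratio R = 1/(1 − f) = 1/0.875 = 8/7.
Single-dose peak C₀ = D/Vd = 2400/100 = 24 mcg/mL.
Steady-state peak Cmax,ss = C₀·R = 24 × 8/7 ≈ 27.429 mcg/mL.
Steady-state trough Cmin,ss = Cmax,ss·f ≈ 27.429 × 0.125 ≈ 3.429 mcg/mL.
Trough 3.4 mcg/mL vs MEC 4 mcg/mL: subtherapeutic.

3.4 mcg/mL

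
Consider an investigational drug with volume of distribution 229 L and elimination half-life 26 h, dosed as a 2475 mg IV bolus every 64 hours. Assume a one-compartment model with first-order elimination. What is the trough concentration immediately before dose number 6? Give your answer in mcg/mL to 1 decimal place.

f = (1/2)^(τ/t½) = (1/2)^(64/26) ≈ 0.1816.
C₀ = D/Vd = 2475/229 ≈ 10.808 mcg/mL.
Before the 6th dose, 5 doses have been given. Superposition: Cmin = C₀·(f + f² + … + f^5).
≈ 10.808 × (0.1816 + 0.0330 + 0.0060 + 0.0011 + 0.0002) ≈ 10.808 × 0.2219 ≈ 2.398 mcg/mL.

2.4 mcg/mL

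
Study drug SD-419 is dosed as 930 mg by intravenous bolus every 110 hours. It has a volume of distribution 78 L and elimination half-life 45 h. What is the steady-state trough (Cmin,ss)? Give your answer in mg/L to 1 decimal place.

Over one 110-h interval, 110/45 ≈ 2.4444 half-lives elapse, leaving f ≈ 0.1837 of each dose.
Each bolus raises the concentration by D/Vd = 930/78 ≈ 11.923 mg/L.
Steady-state trough Cmin,ss = C₀·f/(1−f) ≈ 11.923 × 0.1837/0.8163 ≈ 2.683 mg/L.

2.7 mg/L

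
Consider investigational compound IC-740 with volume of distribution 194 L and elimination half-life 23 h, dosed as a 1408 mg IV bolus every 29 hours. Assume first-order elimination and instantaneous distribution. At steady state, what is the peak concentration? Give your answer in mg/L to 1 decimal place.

12.5 mg/L

Over one 29-h interval, 29/23 ≈ 1.2609 half-lives elapse, leaving f ≈ 0.4173 of each dose.
Accumulation ratio R = 1/(1 − f) ≈ 1/0.5827 ≈ 1.7161.
Each bolus raises the concentration by D/Vd = 1408/194 ≈ 7.258 mg/L.
Steady-state peak Cmax,ss = C₀·R ≈ 7.258 × 1.7161 ≈ 12.455 mg/L.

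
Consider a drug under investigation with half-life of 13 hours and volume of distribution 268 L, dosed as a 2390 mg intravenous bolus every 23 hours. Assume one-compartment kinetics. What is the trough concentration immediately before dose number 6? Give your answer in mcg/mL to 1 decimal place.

f = (1/2)^(τ/t½) = (1/2)^(23/13) ≈ 0.2934.
C₀ = D/Vd = 2390/268 ≈ 8.918 mcg/mL.
Before the 6th dose, 5 doses have been given. Superposition: Cmin = C₀·(f + f² + … + f^5).
≈ 8.918 × (0.2934 + 0.0861 + 0.0253 + 0.0074 + 0.0022) ≈ 8.918 × 0.4144 ≈ 3.696 mcg/mL.

3.7 mcg/mL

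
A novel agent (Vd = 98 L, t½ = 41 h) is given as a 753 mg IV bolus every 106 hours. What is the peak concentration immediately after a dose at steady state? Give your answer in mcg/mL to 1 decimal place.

k = ln2/t½ = ln2/41 ≈ 0.016906 h⁻¹; fraction remaining f = e^(−kτ) = e^(−0.016906×106) ≈ 0.1666.
At steady state, accumulation factor R = 1/(1 − e^(−kτ)) ≈ 1.1999.
Single-dose peak C₀ = D/Vd = 753/98 ≈ 7.684 mcg/mL.
Steady-state peak Cmax,ss = C₀·R ≈ 7.684 × 1.1999 ≈ 9.220 mcg/mL.

9.2 mcg/mL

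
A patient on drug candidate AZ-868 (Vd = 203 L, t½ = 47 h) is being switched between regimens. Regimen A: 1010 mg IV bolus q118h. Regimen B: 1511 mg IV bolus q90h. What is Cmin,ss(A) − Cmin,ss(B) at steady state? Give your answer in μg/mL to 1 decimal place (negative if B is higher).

Regimen A: f = (1/2)^(118/47) ≈ 0.1755; Cmin,ss = (1010/203)·f/(1−f) ≈ 1.059 μg/mL.
Regimen B: f = (1/2)^(90/47) ≈ 0.2652; Cmin,ss = (1511/203)·f/(1−f) ≈ 2.686 μg/mL.
Difference ≈ 1.059 − 2.686 ≈ -1.627 μg/mL.

-1.6 μg/mL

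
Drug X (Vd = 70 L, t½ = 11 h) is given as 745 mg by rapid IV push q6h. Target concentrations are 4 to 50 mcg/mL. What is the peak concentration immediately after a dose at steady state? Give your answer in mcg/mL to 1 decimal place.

33.8 mcg/mL

τ/t½ = 6/11 ≈ 0.54545, so fraction remaining f = (1/2)^(6/11) ≈ 0.6852.
Accumulation ratio R = 1/(1 − f) ≈ 1/0.3148 ≈ 3.1766.
Single-dose peak C₀ = D/Vd = 745/70 ≈ 10.643 mcg/mL.
Steady-state peak Cmax,ss = C₀·R ≈ 10.643 × 3.1766 ≈ 33.809 mcg/mL.
Peak 33.8 mcg/mL vs MTC 50 mcg/mL: below toxic threshold.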